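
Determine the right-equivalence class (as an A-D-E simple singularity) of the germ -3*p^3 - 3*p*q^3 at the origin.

E_7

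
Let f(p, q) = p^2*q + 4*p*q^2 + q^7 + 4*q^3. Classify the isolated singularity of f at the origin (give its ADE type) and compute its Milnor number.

Type D8, Milnor number mu = 8.

The Hessian of f at 0 is [[0, 0], [0, 0]] with rank 0, so corank 2. A Groebner basis of the Jacobian ideal J(f) in C{p,q} is {p^2/7 + q^6 - 4*q^2/7, p^3 + 8*q^3, p*q + 2*q^2}; counting standard monomials gives mu = 8. Corank 2; j^3 = q*(p + 2*q)^2 has shape L^2 M (L != M), so D-series; mu = 8 gives D_8.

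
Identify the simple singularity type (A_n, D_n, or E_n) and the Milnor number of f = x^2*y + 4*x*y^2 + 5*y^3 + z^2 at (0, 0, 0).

Type D_4, Milnor number mu = 4.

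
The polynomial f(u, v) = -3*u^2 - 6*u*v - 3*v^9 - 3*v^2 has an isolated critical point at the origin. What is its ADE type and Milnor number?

Type A8, Milnor number mu = 8.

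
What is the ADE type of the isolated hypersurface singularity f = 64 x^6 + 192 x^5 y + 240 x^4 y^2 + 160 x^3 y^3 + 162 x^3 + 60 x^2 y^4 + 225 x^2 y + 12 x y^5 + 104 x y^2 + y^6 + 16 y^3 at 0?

The Hessian of f at 0 is [[0, 0], [0, 0]] with rank 0, so corank 2. A Groebner basis of the Jacobian ideal J(f) in C{x,y} is {-177147*x*y/4 + y^5 - 19683*y^2, x*y^2 + 4*y^3/9, x^2 + 17*x*y/18 + 2*y^2/9}; counting standard monomials gives mu = 7. Corank 2; j^3 = (2*x + y)*(9*x + 4*y)^2 has shape L^2 M (L != M), so D-series; mu = 7 gives D_7.

D_7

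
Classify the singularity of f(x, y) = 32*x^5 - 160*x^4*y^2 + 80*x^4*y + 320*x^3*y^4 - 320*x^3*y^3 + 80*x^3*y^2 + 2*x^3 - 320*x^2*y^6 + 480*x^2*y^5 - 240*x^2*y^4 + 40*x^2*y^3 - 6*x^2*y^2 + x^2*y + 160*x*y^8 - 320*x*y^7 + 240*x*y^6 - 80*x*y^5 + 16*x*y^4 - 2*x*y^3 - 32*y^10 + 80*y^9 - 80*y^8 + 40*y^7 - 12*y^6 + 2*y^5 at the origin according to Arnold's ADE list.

D_{6}

The Hessian of f at 0 has rank 0. Corank 2; j^3 = x^2*(2*x + y) has shape L^2 M (L != M), so D-series; mu = 6 gives D_6.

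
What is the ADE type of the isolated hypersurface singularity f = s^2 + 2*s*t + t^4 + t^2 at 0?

A3

The Hessian of f at 0 is [[2, 2], [2, 2]] with rank 1, so corank 1. A Groebner basis of the Jacobian ideal J(f) in C{s,t} is {t^3, s + t}; counting standard monomials gives mu = 3. Corank 1: A-series; mu = 3 gives A_3.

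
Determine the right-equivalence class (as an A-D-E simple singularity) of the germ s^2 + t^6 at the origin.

A_{5}

The Hessian of f at 0 is [[2, 0], [0, 0]] with rank 1, so corank 1. A Groebner basis of the Jacobian ideal J(f) in C{s,t} is {t^5, s}; counting standard monomials gives mu = 5. Corank 1: A-series; mu = 5 gives A_5.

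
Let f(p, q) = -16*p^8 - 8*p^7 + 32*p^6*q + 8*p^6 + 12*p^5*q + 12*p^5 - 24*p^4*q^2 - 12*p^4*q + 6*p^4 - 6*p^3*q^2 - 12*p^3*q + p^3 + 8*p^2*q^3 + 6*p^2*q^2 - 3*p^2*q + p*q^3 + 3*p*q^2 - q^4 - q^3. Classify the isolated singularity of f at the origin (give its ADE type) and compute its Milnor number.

Type E_7, Milnor number mu = 7.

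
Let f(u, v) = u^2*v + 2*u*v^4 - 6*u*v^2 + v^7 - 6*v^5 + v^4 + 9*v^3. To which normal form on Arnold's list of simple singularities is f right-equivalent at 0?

D_5

The Hessian of f at 0 has rank 0. Corank 2; j^3 = v*(u - 3*v)^2 has shape L^2 M (L != M), so D-series; mu = 5 gives D_5.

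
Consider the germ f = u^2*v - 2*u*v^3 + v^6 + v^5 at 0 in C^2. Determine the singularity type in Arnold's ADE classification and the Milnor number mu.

Type D7, Milnor number mu = 7.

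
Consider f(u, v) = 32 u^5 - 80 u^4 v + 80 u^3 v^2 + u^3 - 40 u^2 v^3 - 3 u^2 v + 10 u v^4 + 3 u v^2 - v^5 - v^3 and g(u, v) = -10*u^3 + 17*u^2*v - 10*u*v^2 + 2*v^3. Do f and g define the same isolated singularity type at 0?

No.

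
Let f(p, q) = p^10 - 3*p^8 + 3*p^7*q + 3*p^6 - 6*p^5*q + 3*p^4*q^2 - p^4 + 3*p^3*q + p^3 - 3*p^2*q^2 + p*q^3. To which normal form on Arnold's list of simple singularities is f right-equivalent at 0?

E_7

The Hessian of f at 0 has rank 0. Corank 2; j^3 = p^3 is a perfect cube, so E-series; the 4-jet and mu = 7 give E_7.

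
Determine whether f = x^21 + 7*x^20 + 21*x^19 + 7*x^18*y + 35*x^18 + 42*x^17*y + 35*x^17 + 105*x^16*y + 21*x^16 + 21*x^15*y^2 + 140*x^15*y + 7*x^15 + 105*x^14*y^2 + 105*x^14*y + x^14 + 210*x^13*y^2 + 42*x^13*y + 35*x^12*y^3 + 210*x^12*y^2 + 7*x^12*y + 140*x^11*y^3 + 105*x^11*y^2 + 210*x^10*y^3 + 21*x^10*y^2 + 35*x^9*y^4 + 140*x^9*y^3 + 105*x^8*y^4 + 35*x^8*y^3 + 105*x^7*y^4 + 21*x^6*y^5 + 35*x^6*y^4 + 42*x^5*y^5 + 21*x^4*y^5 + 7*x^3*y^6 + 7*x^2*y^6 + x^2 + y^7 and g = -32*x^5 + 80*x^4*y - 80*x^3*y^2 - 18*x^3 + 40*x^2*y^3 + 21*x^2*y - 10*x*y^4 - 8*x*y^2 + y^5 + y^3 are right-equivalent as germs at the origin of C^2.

No.

The Hessian of f at 0 has rank 1. Corank 1: A-series; mu = 6 gives A_6. The Hessian of g at 0 has rank 0. Corank 2; j^3 = -(2*x - y)*(3*x - y)^2 has shape L^2 M (L != M), so D-series; mu = 6 gives D_6. f is A_6 but g is D_6, hence not right-equivalent.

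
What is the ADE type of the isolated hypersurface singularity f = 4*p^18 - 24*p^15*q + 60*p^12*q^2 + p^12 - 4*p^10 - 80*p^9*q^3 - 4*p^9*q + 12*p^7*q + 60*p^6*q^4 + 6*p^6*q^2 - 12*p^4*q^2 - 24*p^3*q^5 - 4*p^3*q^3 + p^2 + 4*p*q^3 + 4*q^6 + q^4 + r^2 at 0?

The Hessian of f at 0 is [[2, 0, 0], [0, 0, 0], [0, 0, 2]] with rank 2, so corank 1. A Groebner basis of the Jacobian ideal J(f) in C{p,q,r} is {q^3, p, r}; counting standard monomials gives mu = 3. Corank 1: A-series; mu = 3 gives A_3.

A3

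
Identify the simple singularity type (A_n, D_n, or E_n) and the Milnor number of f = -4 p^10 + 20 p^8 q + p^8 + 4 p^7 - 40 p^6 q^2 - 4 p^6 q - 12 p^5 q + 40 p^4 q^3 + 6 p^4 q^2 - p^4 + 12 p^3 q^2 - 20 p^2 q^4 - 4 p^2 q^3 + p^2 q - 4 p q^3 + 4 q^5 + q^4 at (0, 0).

The Hessian of f at 0 has rank 0. Corank 2; j^3 = p^2*q has shape L^2 M (L != M), so D-series; mu = 5 gives D_5.

Type D5, Milnor number mu = 5.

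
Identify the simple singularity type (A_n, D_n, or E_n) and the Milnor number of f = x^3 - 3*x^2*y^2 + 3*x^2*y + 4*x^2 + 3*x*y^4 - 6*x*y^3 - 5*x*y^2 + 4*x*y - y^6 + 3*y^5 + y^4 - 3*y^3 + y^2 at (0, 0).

Type A_{2}, Milnor number mu = 2.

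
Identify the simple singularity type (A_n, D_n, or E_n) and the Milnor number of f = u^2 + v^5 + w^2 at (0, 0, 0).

Type A4, Milnor number mu = 4.

The Hessian of f at 0 has rank 2. Corank 1: A-series; mu = 4 gives A_4.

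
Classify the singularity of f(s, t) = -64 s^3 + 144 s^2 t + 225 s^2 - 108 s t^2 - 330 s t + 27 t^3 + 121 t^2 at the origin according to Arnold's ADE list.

A2

The Hessian of f at 0 is [[450, -330], [-330, 242]] with rank 1, so corank 1. A Groebner basis of the Jacobian ideal J(f) in C{s,t} is {t^2, s - 11*t/15}; counting standard monomials gives mu = 2. Corank 1: A-series; mu = 2 gives A_2.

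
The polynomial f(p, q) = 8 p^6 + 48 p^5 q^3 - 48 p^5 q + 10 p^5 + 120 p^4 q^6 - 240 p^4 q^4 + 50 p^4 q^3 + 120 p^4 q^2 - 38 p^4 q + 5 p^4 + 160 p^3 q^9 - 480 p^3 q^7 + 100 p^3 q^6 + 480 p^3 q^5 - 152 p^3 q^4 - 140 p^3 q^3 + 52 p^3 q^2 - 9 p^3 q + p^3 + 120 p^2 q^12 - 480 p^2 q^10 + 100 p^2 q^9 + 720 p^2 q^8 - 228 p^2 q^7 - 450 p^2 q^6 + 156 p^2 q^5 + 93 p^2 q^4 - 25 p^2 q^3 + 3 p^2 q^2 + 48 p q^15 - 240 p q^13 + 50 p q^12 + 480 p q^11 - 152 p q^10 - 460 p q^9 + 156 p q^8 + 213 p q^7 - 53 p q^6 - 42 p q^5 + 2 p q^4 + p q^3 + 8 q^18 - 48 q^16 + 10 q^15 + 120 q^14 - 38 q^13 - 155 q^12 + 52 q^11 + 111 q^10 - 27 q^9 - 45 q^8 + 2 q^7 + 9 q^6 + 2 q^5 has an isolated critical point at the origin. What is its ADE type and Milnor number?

Type E_7, Milnor number mu = 7.

The Hessian of f at 0 is [[0, 0], [0, 0]] with rank 0, so corank 2. A Groebner basis of the Jacobian ideal J(f) in C{p,q} is {-3*p^2/5 + q^4 - q^3/5, p^3, p^2*q + p^2/5 + q^3/15, 8*p^2/5 + p*q^2 + 8*q^3/15}; counting standard monomials gives mu = 7. Corank 2; j^3 = p^3 is a perfect cube, so E-series; the 4-jet and mu = 7 give E_7.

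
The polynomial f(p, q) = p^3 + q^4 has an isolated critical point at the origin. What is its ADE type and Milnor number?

Type E_{6}, Milnor number mu = 6.

The Hessian of f at 0 is [[0, 0], [0, 0]] with rank 0, so corank 2. A Groebner basis of the Jacobian ideal J(f) in C{p,q} is {q^3, p^2}; counting standard monomials gives mu = 6. Corank 2; j^3 = p^3 is a perfect cube, so E-series; the 4-jet and mu = 6 give E_6.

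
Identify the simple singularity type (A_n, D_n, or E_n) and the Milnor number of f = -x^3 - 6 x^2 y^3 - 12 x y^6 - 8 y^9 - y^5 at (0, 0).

The Hessian of f at 0 has rank 0. Corank 2; j^3 = -x^3 is a perfect cube, so E-series; the 5-jet and mu = 8 give E_8.

Type E_8, Milnor number mu = 8.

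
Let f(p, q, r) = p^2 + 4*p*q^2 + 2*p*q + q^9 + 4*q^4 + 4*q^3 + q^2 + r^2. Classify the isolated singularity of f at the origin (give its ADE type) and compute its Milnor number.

The Hessian of f at 0 has rank 2. Corank 1: A-series; mu = 8 gives A_8.

Type A_8, Milnor number mu = 8.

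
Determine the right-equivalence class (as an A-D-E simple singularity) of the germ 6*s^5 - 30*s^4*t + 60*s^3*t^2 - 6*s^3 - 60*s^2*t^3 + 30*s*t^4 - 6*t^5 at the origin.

E_{8}

The Hessian of f at 0 has rank 0. Corank 2; j^3 = -6*s^3 is a perfect cube, so E-series; the 5-jet and mu = 8 give E_8.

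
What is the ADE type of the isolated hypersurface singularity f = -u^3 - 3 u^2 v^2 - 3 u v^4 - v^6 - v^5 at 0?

E_8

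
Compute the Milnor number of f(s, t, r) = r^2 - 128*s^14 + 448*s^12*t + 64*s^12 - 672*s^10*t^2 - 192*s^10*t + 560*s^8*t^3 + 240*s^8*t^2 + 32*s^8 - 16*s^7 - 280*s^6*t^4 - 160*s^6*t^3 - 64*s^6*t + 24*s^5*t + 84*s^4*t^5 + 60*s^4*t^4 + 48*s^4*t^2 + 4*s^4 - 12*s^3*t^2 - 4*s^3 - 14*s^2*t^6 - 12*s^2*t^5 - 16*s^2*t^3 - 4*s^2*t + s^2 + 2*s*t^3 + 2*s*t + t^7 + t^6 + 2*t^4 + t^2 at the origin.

6

The Hessian of f at 0 has rank 2. Corank 1: A-series; mu = 6 gives A_6.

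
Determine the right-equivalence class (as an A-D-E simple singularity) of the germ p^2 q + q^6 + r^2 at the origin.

D_{7}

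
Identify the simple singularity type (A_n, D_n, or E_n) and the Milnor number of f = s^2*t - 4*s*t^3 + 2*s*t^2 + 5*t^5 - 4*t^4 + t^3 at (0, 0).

Type D_{6}, Milnor number mu = 6.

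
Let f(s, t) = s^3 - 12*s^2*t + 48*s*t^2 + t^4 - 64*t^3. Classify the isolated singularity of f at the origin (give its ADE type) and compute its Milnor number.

Type E6, Milnor number mu = 6.

The Hessian of f at 0 is [[0, 0], [0, 0]] with rank 0, so corank 2. A Groebner basis of the Jacobian ideal J(f) in C{s,t} is {t^3, s^2 - 8*s*t + 16*t^2}; counting standard monomials gives mu = 6. Corank 2; j^3 = (s - 4*t)^3 is a perfect cube, so E-series; the 4-jet and mu = 6 give E_6.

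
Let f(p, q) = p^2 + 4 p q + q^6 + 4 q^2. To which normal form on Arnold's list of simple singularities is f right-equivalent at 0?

The Hessian of f at 0 has rank 1. Corank 1: A-series; mu = 5 gives A_5.

A_5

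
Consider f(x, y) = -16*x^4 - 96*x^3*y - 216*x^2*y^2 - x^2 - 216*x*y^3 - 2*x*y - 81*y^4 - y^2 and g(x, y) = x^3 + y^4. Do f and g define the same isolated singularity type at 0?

The Hessian of f at 0 has rank 1. Corank 1: A-series; mu = 3 gives A_3. The Hessian of g at 0 has rank 0. Corank 2; j^3 = x^3 is a perfect cube, so E-series; the 4-jet and mu = 6 give E_6. f is A_3 but g is E_6, hence not right-equivalent.

No.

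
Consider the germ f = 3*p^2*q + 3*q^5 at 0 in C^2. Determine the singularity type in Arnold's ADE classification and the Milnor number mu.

The Hessian of f at 0 has rank 0. Corank 2; j^3 = 3*p^2*q has shape L^2 M (L != M), so D-series; mu = 6 gives D_6.

Type D6, Milnor number mu = 6.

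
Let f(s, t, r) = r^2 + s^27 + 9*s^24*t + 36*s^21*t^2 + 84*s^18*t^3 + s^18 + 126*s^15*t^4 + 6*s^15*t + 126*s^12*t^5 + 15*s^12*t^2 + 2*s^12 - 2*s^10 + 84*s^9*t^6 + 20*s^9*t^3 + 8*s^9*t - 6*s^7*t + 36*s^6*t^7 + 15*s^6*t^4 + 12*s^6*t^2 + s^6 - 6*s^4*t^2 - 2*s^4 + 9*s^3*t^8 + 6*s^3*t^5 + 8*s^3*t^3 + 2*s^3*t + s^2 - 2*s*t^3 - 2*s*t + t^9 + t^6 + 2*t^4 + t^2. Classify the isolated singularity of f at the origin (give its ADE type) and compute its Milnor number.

Type A_{8}, Milnor number mu = 8.

The Hessian of f at 0 is [[2, -2, 0], [-2, 2, 0], [0, 0, 2]] with rank 2, so corank 1. A Groebner basis of the Jacobian ideal J(f) in C{s,t,r} is {5*s^2/8 + s*t^3 - 7*s*t/4 + 9*t^2/8, 9*s^2/8 - 11*s*t/4 + t^4 + 13*t^2/8, s^3 - 3*s*t^2/13 - 8*s/13 + 6*t^3/13 + 8*t/13, s^2*t - 14*s*t^2/13 - 8*s/39 + 19*t^3/39 + 8*t/39, r}; counting standard monomials gives mu = 8. Corank 1: A-series; mu = 8 gives A_8.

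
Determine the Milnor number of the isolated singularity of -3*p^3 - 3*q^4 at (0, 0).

6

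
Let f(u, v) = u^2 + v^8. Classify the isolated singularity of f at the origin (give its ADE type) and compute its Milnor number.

Type A_{7}, Milnor number mu = 7.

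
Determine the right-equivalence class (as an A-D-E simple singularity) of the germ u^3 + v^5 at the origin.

The Hessian of f at 0 is [[0, 0], [0, 0]] with rank 0, so corank 2. A Groebner basis of the Jacobian ideal J(f) in C{u,v} is {v^4, u^2}; counting standard monomials gives mu = 8. Corank 2; j^3 = u^3 is a perfect cube, so E-series; the 5-jet and mu = 8 give E_8.

E_8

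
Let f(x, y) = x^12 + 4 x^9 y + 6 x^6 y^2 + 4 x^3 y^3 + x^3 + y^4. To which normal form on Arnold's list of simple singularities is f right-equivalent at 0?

The Hessian of f at 0 has rank 0. Corank 2; j^3 = x^3 is a perfect cube, so E-series; the 4-jet and mu = 6 give E_6.

E_{6}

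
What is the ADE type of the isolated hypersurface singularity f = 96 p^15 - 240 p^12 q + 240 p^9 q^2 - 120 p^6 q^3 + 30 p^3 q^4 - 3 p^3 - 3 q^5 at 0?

The Hessian of f at 0 has rank 0. Corank 2; j^3 = -3*p^3 is a perfect cube, so E-series; the 5-jet and mu = 8 give E_8.

E_{8}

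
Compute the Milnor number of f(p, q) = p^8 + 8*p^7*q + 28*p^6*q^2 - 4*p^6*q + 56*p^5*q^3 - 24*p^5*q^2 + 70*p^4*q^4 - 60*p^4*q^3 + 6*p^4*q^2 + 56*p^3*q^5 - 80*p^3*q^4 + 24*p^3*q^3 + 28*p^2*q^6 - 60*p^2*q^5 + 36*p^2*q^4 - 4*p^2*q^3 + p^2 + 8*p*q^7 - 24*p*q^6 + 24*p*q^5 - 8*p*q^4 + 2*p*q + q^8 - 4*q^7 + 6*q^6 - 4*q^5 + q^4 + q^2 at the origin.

3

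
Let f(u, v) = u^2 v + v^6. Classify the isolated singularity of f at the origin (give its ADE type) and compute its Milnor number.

Type D7, Milnor number mu = 7.

The Hessian of f at 0 is [[0, 0], [0, 0]] with rank 0, so corank 2. A Groebner basis of the Jacobian ideal J(f) in C{u,v} is {u^2/6 + v^5, u^3, u*v}; counting standard monomials gives mu = 7. Corank 2; j^3 = u^2*v has shape L^2 M (L != M), so D-series; mu = 7 gives D_7.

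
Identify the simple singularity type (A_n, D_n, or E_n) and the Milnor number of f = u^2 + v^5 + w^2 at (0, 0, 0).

Type A4, Milnor number mu = 4.

The Hessian of f at 0 has rank 2. Corank 1: A-series; mu = 4 gives A_4.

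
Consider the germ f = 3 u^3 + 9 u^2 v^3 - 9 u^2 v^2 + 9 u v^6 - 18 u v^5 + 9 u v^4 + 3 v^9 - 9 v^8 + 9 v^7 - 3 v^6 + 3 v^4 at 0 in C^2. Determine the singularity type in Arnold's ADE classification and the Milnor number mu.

Type E6, Milnor number mu = 6.

The Hessian of f at 0 has rank 0. Corank 2; j^3 = 3*u^3 is a perfect cube, so E-series; the 4-jet and mu = 6 give E_6.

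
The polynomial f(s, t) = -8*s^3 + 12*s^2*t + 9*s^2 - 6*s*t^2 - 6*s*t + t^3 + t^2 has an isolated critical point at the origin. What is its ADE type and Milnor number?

The Hessian of f at 0 is [[18, -6], [-6, 2]] with rank 1, so corank 1. A Groebner basis of the Jacobian ideal J(f) in C{s,t} is {t^2, s - t/3}; counting standard monomials gives mu = 2. Corank 1: A-series; mu = 2 gives A_2.

Type A_2, Milnor number mu = 2.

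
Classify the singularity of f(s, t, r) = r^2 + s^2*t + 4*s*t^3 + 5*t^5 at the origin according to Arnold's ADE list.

The Hessian of f at 0 has rank 1. Corank 2; j^3 = s^2*t has shape L^2 M (L != M), so D-series; mu = 6 gives D_6.

D6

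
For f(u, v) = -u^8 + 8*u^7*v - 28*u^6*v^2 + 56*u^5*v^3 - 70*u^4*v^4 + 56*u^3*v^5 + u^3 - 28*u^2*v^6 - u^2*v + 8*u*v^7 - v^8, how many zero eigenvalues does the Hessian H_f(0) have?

Hessian at 0 has rank 0.

2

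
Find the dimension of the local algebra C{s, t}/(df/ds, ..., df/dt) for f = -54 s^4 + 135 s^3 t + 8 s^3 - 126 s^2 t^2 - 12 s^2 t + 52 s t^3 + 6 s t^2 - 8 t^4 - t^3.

7

The Hessian of f at 0 is [[0, 0], [0, 0]] with rank 0, so corank 2. A Groebner basis of the Jacobian ideal J(f) in C{s,t} is {256*s^2/3 - 256*s*t/3 + t^4 + 8*t^3/9 + 64*t^2/3, s^3 - 28*s^2/3 + 28*s*t/3 - 2*t^3/9 - 7*t^2/3, s^2*t - 104*s^2/9 + 104*s*t/9 - 10*t^3/27 - 26*t^2/9, -32*s^2/3 + s*t^2 + 32*s*t/3 - 11*t^3/18 - 8*t^2/3}; counting standard monomials gives mu = 7. Corank 2; j^3 = (2*s - t)^3 is a perfect cube, so E-series; the 4-jet and mu = 7 give E_7.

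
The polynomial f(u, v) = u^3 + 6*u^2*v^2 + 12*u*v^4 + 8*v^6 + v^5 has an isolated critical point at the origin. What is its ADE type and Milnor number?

The Hessian of f at 0 has rank 0. Corank 2; j^3 = u^3 is a perfect cube, so E-series; the 5-jet and mu = 8 give E_8.

Type E_8, Milnor number mu = 8.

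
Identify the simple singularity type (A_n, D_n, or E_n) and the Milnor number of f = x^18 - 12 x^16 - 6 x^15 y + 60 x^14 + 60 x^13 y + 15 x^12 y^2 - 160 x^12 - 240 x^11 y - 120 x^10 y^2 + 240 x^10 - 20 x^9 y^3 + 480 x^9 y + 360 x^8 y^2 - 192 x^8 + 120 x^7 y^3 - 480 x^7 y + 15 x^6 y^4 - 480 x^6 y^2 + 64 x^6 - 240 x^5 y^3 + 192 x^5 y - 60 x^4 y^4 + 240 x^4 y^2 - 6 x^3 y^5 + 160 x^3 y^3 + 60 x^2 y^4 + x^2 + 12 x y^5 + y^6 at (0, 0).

Type A5, Milnor number mu = 5.

The Hessian of f at 0 is [[2, 0], [0, 0]] with rank 1, so corank 1. A Groebner basis of the Jacobian ideal J(f) in C{x,y} is {y^5, x}; counting standard monomials gives mu = 5. Corank 1: A-series; mu = 5 gives A_5.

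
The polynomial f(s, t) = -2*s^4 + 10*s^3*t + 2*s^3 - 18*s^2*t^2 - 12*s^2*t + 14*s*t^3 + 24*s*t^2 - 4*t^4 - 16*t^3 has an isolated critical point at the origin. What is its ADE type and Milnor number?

Type E_7, Milnor number mu = 7.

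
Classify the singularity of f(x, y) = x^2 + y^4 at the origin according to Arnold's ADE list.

A_{3}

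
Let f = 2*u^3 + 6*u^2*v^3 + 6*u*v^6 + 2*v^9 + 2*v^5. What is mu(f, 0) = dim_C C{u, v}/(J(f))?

8

The Hessian of f at 0 has rank 0. Corank 2; j^3 = 2*u^3 is a perfect cube, so E-series; the 5-jet and mu = 8 give E_8.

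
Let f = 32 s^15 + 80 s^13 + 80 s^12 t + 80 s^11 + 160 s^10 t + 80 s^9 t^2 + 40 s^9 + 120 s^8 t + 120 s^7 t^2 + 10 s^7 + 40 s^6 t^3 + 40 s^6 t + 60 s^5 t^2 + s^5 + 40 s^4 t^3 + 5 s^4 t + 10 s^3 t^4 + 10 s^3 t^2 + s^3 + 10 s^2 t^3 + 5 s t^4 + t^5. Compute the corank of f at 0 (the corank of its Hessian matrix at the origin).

2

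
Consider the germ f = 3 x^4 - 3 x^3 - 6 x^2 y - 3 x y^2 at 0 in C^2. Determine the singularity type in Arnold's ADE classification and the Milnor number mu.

The Hessian of f at 0 is [[0, 0], [0, 0]] with rank 0, so corank 2. A Groebner basis of the Jacobian ideal J(f) in C{x,y} is {x*y^2 - x*y/4 - y^2/4, x*y/4 + y^3 + y^2/4, x^2 + x*y}; counting standard monomials gives mu = 5. Corank 2; j^3 = -3*x*(x + y)^2 has shape L^2 M (L != M), so D-series; mu = 5 gives D_5.

Type D5, Milnor number mu = 5.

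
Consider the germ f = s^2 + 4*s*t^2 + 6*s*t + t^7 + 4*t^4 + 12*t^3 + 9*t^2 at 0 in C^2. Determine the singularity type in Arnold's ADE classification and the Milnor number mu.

Type A_6, Milnor number mu = 6.

The Hessian of f at 0 has rank 1. Corank 1: A-series; mu = 6 gives A_6.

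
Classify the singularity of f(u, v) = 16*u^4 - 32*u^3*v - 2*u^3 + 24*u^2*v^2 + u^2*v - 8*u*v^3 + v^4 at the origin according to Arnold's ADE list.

The Hessian of f at 0 has rank 0. Corank 2; j^3 = -u^2*(2*u - v) has shape L^2 M (L != M), so D-series; mu = 5 gives D_5.

D5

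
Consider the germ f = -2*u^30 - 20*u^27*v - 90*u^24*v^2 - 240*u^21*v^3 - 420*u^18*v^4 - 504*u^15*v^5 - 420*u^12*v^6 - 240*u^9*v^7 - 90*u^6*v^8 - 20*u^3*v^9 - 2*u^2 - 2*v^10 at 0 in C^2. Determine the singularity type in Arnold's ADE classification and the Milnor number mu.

Type A_9, Milnor number mu = 9.

The Hessian of f at 0 has rank 1. Corank 1: A-series; mu = 9 gives A_9.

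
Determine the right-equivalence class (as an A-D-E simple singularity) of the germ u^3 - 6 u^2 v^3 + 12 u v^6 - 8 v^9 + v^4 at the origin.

The Hessian of f at 0 has rank 0. Corank 2; j^3 = u^3 is a perfect cube, so E-series; the 4-jet and mu = 6 give E_6.

E_{6}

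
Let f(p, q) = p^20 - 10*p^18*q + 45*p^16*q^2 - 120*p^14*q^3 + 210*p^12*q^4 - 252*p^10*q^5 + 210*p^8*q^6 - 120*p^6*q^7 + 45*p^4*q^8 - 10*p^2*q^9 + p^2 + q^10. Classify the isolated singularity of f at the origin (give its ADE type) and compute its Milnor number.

Type A_{9}, Milnor number mu = 9.

The Hessian of f at 0 has rank 1. Corank 1: A-series; mu = 9 gives A_9.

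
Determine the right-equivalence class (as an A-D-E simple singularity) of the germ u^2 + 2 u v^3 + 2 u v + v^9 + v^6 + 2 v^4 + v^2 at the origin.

A8

The Hessian of f at 0 is [[2, 2], [2, 2]] with rank 1, so corank 1. A Groebner basis of the Jacobian ideal J(f) in C{u,v} is {u^2*v^2 - 2*u^2 - 3*u*v - v^2, u^3 + 3*u^2*v + 3*u*v^2 - u - v, u + v^3 + v}; counting standard monomials gives mu = 8. Corank 1: A-series; mu = 8 gives A_8.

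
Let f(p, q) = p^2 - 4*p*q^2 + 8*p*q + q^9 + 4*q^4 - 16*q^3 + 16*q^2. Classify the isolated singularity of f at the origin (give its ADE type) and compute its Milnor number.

The Hessian of f at 0 is [[2, 8], [8, 32]] with rank 1, so corank 1. A Groebner basis of the Jacobian ideal J(f) in C{p,q} is {p^4 + 16*p^3*q + 48*p^3 + 320*p^2*q + 320*p^2 + 1536*p*q + 512*p + 2048*q, -p/2 + q^2 - 2*q}; counting standard monomials gives mu = 8. Corank 1: A-series; mu = 8 gives A_8.

Type A8, Milnor number mu = 8.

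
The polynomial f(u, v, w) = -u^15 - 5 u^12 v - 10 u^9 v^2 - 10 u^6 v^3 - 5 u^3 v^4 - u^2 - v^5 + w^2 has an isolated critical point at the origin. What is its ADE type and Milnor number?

Type A_{4}, Milnor number mu = 4.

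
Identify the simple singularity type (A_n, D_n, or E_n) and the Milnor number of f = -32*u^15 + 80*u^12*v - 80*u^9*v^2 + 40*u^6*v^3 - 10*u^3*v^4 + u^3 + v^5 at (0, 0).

The Hessian of f at 0 is [[0, 0], [0, 0]] with rank 0, so corank 2. A Groebner basis of the Jacobian ideal J(f) in C{u,v} is {v^4, u^2}; counting standard monomials gives mu = 8. Corank 2; j^3 = u^3 is a perfect cube, so E-series; the 5-jet and mu = 8 give E_8.

Type E_{8}, Milnor number mu = 8.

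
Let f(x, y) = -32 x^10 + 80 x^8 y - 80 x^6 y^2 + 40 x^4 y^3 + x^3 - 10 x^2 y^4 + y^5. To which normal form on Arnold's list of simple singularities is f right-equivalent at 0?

E_8

The Hessian of f at 0 is [[0, 0], [0, 0]] with rank 0, so corank 2. A Groebner basis of the Jacobian ideal J(f) in C{x,y} is {y^4, x^2}; counting standard monomials gives mu = 8. Corank 2; j^3 = x^3 is a perfect cube, so E-series; the 5-jet and mu = 8 give E_8.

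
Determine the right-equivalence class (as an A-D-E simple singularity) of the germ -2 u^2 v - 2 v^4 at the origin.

The Hessian of f at 0 has rank 0. Corank 2; j^3 = -2*u^2*v has shape L^2 M (L != M), so D-series; mu = 5 gives D_5.

D5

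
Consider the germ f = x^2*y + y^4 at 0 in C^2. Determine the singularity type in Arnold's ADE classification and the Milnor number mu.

Type D5, Milnor number mu = 5.

The Hessian of f at 0 has rank 0. Corank 2; j^3 = x^2*y has shape L^2 M (L != M), so D-series; mu = 5 gives D_5.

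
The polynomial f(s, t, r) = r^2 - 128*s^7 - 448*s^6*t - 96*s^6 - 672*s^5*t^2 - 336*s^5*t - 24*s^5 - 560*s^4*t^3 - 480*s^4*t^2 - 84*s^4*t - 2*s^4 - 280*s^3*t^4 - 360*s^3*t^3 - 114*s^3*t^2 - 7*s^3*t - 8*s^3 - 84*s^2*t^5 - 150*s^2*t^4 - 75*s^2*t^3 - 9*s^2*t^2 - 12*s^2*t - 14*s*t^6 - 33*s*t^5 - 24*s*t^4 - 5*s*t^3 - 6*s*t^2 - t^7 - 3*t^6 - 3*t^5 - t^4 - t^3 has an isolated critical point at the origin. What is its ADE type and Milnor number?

The Hessian of f at 0 is [[0, 0, 0], [0, 0, 0], [0, 0, 2]] with rank 1, so corank 2. A Groebner basis of the Jacobian ideal J(f) in C{s,t,r} is {768*s^2 + 768*s*t + t^4 + 8*t^3 + 192*t^2, s^3 + 36*s^2 + 36*s*t + t^3/2 + 9*t^2, s^2*t - 40*s^2 - 40*s*t - 2*t^3/3 - 10*t^2, 32*s^2 + s*t^2 + 32*s*t + 5*t^3/6 + 8*t^2, r}; counting standard monomials gives mu = 7. Corank 2; j^3 = -(2*s + t)^3 is a perfect cube, so E-series; the 4-jet and mu = 7 give E_7.

Type E7, Milnor number mu = 7.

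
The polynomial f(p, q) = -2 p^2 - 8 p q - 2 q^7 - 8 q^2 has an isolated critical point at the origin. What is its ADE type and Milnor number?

The Hessian of f at 0 is [[-4, -8], [-8, -16]] with rank 1, so corank 1. A Groebner basis of the Jacobian ideal J(f) in C{p,q} is {q^6, p + 2*q}; counting standard monomials gives mu = 6. Corank 1: A-series; mu = 6 gives A_6.

Type A_6, Milnor number mu = 6.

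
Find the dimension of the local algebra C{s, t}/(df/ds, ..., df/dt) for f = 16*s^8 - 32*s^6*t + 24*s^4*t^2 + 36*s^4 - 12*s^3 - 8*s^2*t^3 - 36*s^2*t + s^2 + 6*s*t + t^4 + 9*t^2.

3

The Hessian of f at 0 is [[2, 6], [6, 18]] with rank 1, so corank 1. A Groebner basis of the Jacobian ideal J(f) in C{s,t} is {s^2 - s/6 - t/2, s*t + s/18 + t/6, -s/54 + t^2 - t/18}; counting standard monomials gives mu = 3. Corank 1: A-series; mu = 3 gives A_3.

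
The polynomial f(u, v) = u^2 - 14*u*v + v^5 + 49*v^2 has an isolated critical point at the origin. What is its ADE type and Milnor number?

Type A_{4}, Milnor number mu = 4.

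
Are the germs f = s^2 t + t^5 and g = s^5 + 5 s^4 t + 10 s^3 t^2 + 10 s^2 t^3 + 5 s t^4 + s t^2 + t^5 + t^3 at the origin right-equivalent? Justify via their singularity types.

Yes.

The Hessian of f at 0 has rank 0. Corank 2; j^3 = s^2*t has shape L^2 M (L != M), so D-series; mu = 6 gives D_6. The Hessian of g at 0 has rank 0. Corank 2; j^3 = t^2*(s + t) has shape L^2 M (L != M), so D-series; mu = 6 gives D_6. Both have type D_6, hence right-equivalent.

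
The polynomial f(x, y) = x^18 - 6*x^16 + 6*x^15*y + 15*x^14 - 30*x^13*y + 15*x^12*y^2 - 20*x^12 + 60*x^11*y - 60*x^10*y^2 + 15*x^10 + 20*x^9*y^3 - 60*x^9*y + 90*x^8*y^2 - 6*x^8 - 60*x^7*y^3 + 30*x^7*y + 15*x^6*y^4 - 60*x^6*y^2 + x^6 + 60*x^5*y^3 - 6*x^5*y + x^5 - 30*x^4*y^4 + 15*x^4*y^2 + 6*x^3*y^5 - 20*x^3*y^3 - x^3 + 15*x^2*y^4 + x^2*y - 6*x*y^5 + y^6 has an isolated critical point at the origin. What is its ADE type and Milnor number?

The Hessian of f at 0 is [[0, 0], [0, 0]] with rank 0, so corank 2. A Groebner basis of the Jacobian ideal J(f) in C{x,y} is {x*y/6 + y^5, x*y^2, x^2 - x*y}; counting standard monomials gives mu = 7. Corank 2; j^3 = -x^2*(x - y) has shape L^2 M (L != M), so D-series; mu = 7 gives D_7.

Type D7, Milnor number mu = 7.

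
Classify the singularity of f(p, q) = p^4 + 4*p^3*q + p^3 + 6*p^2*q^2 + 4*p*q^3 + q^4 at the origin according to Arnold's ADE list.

The Hessian of f at 0 has rank 0. Corank 2; j^3 = p^3 is a perfect cube, so E-series; the 4-jet and mu = 6 give E_6.

E6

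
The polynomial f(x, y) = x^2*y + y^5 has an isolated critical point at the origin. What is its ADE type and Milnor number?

Type D6, Milnor number mu = 6.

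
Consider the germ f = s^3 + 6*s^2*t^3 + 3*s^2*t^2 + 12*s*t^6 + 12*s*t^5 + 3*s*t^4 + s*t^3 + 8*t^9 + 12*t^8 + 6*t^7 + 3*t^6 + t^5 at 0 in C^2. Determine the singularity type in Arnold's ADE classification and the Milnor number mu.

The Hessian of f at 0 has rank 0. Corank 2; j^3 = s^3 is a perfect cube, so E-series; the 4-jet and mu = 7 give E_7.

Type E_{7}, Milnor number mu = 7.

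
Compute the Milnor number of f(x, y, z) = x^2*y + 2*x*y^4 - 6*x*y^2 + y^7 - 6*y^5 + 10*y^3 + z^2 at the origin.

4

The Hessian of f at 0 has rank 1. Corank 2; j^3 = y*(x^2 - 6*x*y + 10*y^2) splits into three distinct lines over C (the quadratic factor has nonzero discriminant), so D_4.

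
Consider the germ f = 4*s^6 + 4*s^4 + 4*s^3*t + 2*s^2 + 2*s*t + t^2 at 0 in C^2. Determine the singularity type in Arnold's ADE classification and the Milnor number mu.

The Hessian of f at 0 has rank 2. Corank 0: nondegenerate Morse point, so A_1.

Type A1, Milnor number mu = 1.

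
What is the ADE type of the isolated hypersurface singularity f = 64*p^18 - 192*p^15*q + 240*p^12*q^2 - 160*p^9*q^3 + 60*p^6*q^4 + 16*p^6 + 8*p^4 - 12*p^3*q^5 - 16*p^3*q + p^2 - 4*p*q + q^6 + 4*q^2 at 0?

A5

The Hessian of f at 0 is [[2, -4], [-4, 8]] with rank 1, so corank 1. A Groebner basis of the Jacobian ideal J(f) in C{p,q} is {p*q^2 + p/16 - q/8, p/32 + q^3 - q/16, p^2 - 4*p*q + 4*q^2}; counting standard monomials gives mu = 5. Corank 1: A-series; mu = 5 gives A_5.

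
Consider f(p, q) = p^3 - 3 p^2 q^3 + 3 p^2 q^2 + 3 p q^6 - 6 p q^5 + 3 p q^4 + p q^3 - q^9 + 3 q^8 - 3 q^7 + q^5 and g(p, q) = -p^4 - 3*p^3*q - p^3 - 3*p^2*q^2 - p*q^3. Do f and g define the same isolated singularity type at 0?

Yes.

The Hessian of f at 0 has rank 0. Corank 2; j^3 = p^3 is a perfect cube, so E-series; the 4-jet and mu = 7 give E_7. The Hessian of g at 0 has rank 0. Corank 2; j^3 = -p^3 is a perfect cube, so E-series; the 4-jet and mu = 7 give E_7. Both have type E_7, hence right-equivalent.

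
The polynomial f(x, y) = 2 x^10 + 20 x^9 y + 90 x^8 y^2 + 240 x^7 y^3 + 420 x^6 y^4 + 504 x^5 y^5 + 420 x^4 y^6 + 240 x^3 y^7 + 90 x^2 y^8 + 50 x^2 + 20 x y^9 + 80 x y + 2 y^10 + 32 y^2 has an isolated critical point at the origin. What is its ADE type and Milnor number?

Type A_{9}, Milnor number mu = 9.

The Hessian of f at 0 is [[100, 80], [80, 64]] with rank 1, so corank 1. A Groebner basis of the Jacobian ideal J(f) in C{x,y} is {y^9, x + 4*y/5}; counting standard monomials gives mu = 9. Corank 1: A-series; mu = 9 gives A_9.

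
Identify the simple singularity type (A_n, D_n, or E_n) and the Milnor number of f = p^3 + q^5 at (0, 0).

The Hessian of f at 0 is [[0, 0], [0, 0]] with rank 0, so corank 2. A Groebner basis of the Jacobian ideal J(f) in C{p,q} is {q^4, p^2}; counting standard monomials gives mu = 8. Corank 2; j^3 = p^3 is a perfect cube, so E-series; the 5-jet and mu = 8 give E_8.

Type E_{8}, Milnor number mu = 8.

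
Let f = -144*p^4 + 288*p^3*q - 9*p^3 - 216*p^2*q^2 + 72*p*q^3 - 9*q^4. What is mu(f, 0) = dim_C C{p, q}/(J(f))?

6

The Hessian of f at 0 is [[0, 0], [0, 0]] with rank 0, so corank 2. A Groebner basis of the Jacobian ideal J(f) in C{p,q} is {q^4, p*q^2 - q^3/6, p^2}; counting standard monomials gives mu = 6. Corank 2; j^3 = -9*p^3 is a perfect cube, so E-series; the 4-jet and mu = 6 give E_6.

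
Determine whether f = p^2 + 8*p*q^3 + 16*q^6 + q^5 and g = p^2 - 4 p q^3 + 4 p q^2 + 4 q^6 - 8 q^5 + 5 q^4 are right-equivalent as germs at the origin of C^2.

No.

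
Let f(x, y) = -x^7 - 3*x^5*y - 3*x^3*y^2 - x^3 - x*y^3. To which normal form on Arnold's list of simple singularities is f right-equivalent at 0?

E_{7}

The Hessian of f at 0 has rank 0. Corank 2; j^3 = -x^3 is a perfect cube, so E-series; the 4-jet and mu = 7 give E_7.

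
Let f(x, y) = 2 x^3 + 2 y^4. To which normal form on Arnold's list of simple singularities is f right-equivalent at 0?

E6

The Hessian of f at 0 is [[0, 0], [0, 0]] with rank 0, so corank 2. A Groebner basis of the Jacobian ideal J(f) in C{x,y} is {y^3, x^2}; counting standard monomials gives mu = 6. Corank 2; j^3 = 2*x^3 is a perfect cube, so E-series; the 4-jet and mu = 6 give E_6.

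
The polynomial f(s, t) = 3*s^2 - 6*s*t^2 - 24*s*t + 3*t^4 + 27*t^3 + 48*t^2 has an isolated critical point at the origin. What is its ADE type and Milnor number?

Type A2, Milnor number mu = 2.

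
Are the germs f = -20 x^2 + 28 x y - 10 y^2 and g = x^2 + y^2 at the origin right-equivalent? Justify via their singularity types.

Yes.

The Hessian of f at 0 is [[-40, 28], [28, -20]] with rank 2, so corank 0. A Groebner basis of the Jacobian ideal J(f) in C{x,y} is {x, y}; counting standard monomials gives mu = 1. Corank 0: nondegenerate Morse point, so A_1. The Hessian of g at 0 is [[2, 0], [0, 2]] with rank 2, so corank 0. A Groebner basis of the Jacobian ideal J(g) in C{x,y} is {x, y}; counting standard monomials gives mu = 1. Corank 0: nondegenerate Morse point, so A_1. Both have type A_1, hence right-equivalent.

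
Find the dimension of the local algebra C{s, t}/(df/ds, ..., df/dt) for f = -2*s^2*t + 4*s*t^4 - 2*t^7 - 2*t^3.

4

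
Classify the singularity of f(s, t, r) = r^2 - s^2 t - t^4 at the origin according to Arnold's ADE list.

D_5

The Hessian of f at 0 has rank 1. Corank 2; j^3 = -s^2*t has shape L^2 M (L != M), so D-series; mu = 5 gives D_5.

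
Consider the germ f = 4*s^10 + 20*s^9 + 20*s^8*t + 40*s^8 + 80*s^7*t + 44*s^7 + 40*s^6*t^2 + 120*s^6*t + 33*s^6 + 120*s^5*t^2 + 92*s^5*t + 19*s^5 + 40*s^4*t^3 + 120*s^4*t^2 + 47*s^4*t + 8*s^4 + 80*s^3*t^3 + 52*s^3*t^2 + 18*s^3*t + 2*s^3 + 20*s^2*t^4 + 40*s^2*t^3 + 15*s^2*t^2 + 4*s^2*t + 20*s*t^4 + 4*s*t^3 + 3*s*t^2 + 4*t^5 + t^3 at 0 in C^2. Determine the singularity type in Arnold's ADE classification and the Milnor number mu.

Type D_4, Milnor number mu = 4.

The Hessian of f at 0 is [[0, 0], [0, 0]] with rank 0, so corank 2. A Groebner basis of the Jacobian ideal J(f) in C{s,t} is {t^3, s^2 - 3*t^2/2, s*t + 3*t^2/2}; counting standard monomials gives mu = 4. Corank 2; j^3 = (s + t)*(2*s^2 + 2*s*t + t^2) splits into three distinct lines over C (the quadratic factor has nonzero discriminant), so D_4.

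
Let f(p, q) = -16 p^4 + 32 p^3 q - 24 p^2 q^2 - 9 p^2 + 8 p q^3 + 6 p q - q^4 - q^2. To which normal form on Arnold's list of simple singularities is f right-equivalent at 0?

A3

The Hessian of f at 0 has rank 1. Corank 1: A-series; mu = 3 gives A_3.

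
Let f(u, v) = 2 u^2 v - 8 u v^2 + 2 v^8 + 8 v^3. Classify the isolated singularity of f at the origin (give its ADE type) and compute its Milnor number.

The Hessian of f at 0 has rank 0. Corank 2; j^3 = 2*v*(u - 2*v)^2 has shape L^2 M (L != M), so D-series; mu = 9 gives D_9.

Type D_9, Milnor number mu = 9.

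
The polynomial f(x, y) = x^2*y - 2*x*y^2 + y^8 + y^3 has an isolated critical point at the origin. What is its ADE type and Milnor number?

Type D_9, Milnor number mu = 9.

The Hessian of f at 0 has rank 0. Corank 2; j^3 = y*(x - y)^2 has shape L^2 M (L != M), so D-series; mu = 9 gives D_9.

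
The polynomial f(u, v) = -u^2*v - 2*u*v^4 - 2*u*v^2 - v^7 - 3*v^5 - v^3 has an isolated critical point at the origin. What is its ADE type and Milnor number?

Type D_6, Milnor number mu = 6.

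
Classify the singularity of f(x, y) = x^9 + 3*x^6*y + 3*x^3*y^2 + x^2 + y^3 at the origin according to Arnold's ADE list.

The Hessian of f at 0 has rank 1. Corank 1: A-series; mu = 2 gives A_2.

A2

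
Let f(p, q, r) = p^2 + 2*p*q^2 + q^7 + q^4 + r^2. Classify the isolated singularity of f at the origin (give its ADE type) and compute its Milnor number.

Type A6, Milnor number mu = 6.

The Hessian of f at 0 has rank 2. Corank 1: A-series; mu = 6 gives A_6.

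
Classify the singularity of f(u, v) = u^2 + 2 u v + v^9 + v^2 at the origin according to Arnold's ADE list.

A8

The Hessian of f at 0 has rank 1. Corank 1: A-series; mu = 8 gives A_8.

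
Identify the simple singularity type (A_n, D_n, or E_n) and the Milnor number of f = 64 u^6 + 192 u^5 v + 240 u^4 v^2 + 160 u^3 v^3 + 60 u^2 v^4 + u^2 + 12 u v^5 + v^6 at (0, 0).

The Hessian of f at 0 is [[2, 0], [0, 0]] with rank 1, so corank 1. A Groebner basis of the Jacobian ideal J(f) in C{u,v} is {v^5, u}; counting standard monomials gives mu = 5. Corank 1: A-series; mu = 5 gives A_5.

Type A_5, Milnor number mu = 5.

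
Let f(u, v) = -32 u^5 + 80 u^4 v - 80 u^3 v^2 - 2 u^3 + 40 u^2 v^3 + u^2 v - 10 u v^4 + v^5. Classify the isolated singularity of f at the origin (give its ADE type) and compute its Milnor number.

Type D_{6}, Milnor number mu = 6.

The Hessian of f at 0 has rank 0. Corank 2; j^3 = -u^2*(2*u - v) has shape L^2 M (L != M), so D-series; mu = 6 gives D_6.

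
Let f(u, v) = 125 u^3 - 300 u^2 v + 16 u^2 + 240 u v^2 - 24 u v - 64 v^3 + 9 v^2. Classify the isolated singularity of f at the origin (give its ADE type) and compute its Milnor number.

Type A2, Milnor number mu = 2.

The Hessian of f at 0 is [[32, -24], [-24, 18]] with rank 1, so corank 1. A Groebner basis of the Jacobian ideal J(f) in C{u,v} is {v^2, u - 3*v/4}; counting standard monomials gives mu = 2. Corank 1: A-series; mu = 2 gives A_2.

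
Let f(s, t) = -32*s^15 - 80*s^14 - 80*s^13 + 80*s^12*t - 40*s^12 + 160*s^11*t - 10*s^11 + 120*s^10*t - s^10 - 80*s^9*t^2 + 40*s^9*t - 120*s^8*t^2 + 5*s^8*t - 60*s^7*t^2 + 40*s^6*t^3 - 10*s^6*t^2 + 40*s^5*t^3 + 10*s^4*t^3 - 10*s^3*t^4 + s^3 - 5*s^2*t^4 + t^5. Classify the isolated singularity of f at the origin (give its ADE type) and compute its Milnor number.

Type E_{8}, Milnor number mu = 8.

The Hessian of f at 0 has rank 0. Corank 2; j^3 = s^3 is a perfect cube, so E-series; the 5-jet and mu = 8 give E_8.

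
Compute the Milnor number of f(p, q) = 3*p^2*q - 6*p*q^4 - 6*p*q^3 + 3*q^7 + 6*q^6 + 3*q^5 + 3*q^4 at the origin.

The Hessian of f at 0 has rank 0. Corank 2; j^3 = 3*p^2*q has shape L^2 M (L != M), so D-series; mu = 5 gives D_5.

5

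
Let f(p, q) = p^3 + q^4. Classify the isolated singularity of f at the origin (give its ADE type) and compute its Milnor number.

The Hessian of f at 0 is [[0, 0], [0, 0]] with rank 0, so corank 2. A Groebner basis of the Jacobian ideal J(f) in C{p,q} is {q^3, p^2}; counting standard monomials gives mu = 6. Corank 2; j^3 = p^3 is a perfect cube, so E-series; the 4-jet and mu = 6 give E_6.

Type E_6, Milnor number mu = 6.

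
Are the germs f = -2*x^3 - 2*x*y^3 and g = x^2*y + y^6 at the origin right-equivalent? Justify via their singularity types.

No.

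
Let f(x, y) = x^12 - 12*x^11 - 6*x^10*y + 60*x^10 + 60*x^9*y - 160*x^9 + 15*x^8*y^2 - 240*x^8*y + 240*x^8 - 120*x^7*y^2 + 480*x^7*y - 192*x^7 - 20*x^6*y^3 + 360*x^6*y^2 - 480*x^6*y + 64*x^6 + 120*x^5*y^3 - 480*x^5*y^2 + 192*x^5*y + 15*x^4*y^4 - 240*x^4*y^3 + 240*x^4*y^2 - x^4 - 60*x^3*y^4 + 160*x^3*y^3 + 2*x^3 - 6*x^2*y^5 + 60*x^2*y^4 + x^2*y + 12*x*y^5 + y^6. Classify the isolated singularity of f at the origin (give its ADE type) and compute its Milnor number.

The Hessian of f at 0 has rank 0. Corank 2; j^3 = x^2*(2*x + y) has shape L^2 M (L != M), so D-series; mu = 7 gives D_7.

Type D_{7}, Milnor number mu = 7.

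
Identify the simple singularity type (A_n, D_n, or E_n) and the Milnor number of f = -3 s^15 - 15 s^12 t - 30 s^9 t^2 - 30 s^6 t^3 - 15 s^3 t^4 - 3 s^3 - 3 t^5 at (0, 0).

Type E_{8}, Milnor number mu = 8.

The Hessian of f at 0 has rank 0. Corank 2; j^3 = -3*s^3 is a perfect cube, so E-series; the 5-jet and mu = 8 give E_8.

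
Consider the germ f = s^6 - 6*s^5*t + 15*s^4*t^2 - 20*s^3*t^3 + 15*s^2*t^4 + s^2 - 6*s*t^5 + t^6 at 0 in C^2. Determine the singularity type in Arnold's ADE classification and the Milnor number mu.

Type A_{5}, Milnor number mu = 5.

The Hessian of f at 0 has rank 1. Corank 1: A-series; mu = 5 gives A_5.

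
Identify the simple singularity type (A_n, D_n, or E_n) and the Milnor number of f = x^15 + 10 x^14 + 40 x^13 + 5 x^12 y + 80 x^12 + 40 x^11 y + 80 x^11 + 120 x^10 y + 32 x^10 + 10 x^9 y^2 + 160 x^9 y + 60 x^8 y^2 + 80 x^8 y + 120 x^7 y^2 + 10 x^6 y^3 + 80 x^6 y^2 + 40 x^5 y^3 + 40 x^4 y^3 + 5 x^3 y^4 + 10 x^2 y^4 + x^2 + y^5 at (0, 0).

Type A_4, Milnor number mu = 4.

The Hessian of f at 0 is [[2, 0], [0, 0]] with rank 1, so corank 1. A Groebner basis of the Jacobian ideal J(f) in C{x,y} is {y^4, x}; counting standard monomials gives mu = 4. Corank 1: A-series; mu = 4 gives A_4.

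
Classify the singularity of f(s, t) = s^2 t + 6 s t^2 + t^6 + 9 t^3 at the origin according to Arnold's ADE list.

The Hessian of f at 0 has rank 0. Corank 2; j^3 = t*(s + 3*t)^2 has shape L^2 M (L != M), so D-series; mu = 7 gives D_7.

D7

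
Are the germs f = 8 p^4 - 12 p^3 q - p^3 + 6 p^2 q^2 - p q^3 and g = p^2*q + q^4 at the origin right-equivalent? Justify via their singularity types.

The Hessian of f at 0 has rank 0. Corank 2; j^3 = -p^3 is a perfect cube, so E-series; the 4-jet and mu = 7 give E_7. The Hessian of g at 0 has rank 0. Corank 2; j^3 = p^2*q has shape L^2 M (L != M), so D-series; mu = 5 gives D_5. f is E_7 but g is D_5, hence not right-equivalent.

No.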